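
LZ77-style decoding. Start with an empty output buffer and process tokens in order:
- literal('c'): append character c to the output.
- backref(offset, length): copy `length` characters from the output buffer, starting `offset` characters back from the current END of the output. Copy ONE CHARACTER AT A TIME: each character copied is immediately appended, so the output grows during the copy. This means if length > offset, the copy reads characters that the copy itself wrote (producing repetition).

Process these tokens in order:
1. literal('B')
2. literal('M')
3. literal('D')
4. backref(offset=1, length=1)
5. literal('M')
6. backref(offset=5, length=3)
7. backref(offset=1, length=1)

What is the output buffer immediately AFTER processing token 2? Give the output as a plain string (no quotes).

Token 1: literal('B'). Output: "B"
Token 2: literal('M'). Output: "BM"

Answer: BM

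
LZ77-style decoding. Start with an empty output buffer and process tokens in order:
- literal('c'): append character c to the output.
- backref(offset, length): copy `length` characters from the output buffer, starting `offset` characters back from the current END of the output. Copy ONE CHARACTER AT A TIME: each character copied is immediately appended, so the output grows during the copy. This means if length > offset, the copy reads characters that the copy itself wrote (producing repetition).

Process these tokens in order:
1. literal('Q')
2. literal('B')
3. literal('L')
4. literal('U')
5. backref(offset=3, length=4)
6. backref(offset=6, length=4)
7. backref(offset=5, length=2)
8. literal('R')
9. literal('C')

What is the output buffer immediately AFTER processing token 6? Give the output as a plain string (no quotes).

Answer: QBLUBLUBLUBL

Derivation:
Token 1: literal('Q'). Output: "Q"
Token 2: literal('B'). Output: "QB"
Token 3: literal('L'). Output: "QBL"
Token 4: literal('U'). Output: "QBLU"
Token 5: backref(off=3, len=4) (overlapping!). Copied 'BLUB' from pos 1. Output: "QBLUBLUB"
Token 6: backref(off=6, len=4). Copied 'LUBL' from pos 2. Output: "QBLUBLUBLUBL"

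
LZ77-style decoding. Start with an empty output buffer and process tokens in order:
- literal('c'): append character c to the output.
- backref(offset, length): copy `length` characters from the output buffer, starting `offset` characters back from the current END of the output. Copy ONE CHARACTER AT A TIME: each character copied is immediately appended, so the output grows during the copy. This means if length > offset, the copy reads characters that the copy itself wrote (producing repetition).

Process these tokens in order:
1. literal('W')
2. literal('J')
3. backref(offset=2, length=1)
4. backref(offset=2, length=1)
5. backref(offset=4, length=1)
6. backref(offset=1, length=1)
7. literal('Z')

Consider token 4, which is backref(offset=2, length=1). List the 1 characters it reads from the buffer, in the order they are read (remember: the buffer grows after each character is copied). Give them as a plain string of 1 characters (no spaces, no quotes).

Token 1: literal('W'). Output: "W"
Token 2: literal('J'). Output: "WJ"
Token 3: backref(off=2, len=1). Copied 'W' from pos 0. Output: "WJW"
Token 4: backref(off=2, len=1). Buffer before: "WJW" (len 3)
  byte 1: read out[1]='J', append. Buffer now: "WJWJ"

Answer: J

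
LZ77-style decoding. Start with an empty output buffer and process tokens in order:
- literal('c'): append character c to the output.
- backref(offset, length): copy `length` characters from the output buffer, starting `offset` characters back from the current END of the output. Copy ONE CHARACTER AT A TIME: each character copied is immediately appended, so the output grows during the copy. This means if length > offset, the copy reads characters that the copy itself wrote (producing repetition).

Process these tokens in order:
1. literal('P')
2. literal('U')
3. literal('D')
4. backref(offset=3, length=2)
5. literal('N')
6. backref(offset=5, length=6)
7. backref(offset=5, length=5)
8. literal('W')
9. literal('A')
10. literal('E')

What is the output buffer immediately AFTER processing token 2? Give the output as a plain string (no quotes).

Answer: PU

Derivation:
Token 1: literal('P'). Output: "P"
Token 2: literal('U'). Output: "PU"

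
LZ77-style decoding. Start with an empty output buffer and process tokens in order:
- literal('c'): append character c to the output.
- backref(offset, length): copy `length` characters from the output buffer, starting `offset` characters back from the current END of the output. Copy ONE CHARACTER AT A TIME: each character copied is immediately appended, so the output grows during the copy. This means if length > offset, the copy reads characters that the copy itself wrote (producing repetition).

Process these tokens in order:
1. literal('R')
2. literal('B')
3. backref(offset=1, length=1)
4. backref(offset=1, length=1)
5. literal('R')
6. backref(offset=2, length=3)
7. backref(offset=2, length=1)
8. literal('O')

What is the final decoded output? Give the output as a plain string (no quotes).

Answer: RBBBRBRBRO

Derivation:
Token 1: literal('R'). Output: "R"
Token 2: literal('B'). Output: "RB"
Token 3: backref(off=1, len=1). Copied 'B' from pos 1. Output: "RBB"
Token 4: backref(off=1, len=1). Copied 'B' from pos 2. Output: "RBBB"
Token 5: literal('R'). Output: "RBBBR"
Token 6: backref(off=2, len=3) (overlapping!). Copied 'BRB' from pos 3. Output: "RBBBRBRB"
Token 7: backref(off=2, len=1). Copied 'R' from pos 6. Output: "RBBBRBRBR"
Token 8: literal('O'). Output: "RBBBRBRBRO"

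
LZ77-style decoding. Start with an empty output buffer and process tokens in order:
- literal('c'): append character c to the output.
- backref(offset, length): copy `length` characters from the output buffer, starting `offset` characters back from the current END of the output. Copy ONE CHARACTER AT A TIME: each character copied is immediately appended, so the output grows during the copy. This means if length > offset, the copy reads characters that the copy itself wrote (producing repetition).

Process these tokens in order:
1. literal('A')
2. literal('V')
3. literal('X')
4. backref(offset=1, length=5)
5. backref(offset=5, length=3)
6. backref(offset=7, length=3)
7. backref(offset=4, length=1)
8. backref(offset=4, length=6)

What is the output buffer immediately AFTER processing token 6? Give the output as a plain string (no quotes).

Answer: AVXXXXXXXXXXXX

Derivation:
Token 1: literal('A'). Output: "A"
Token 2: literal('V'). Output: "AV"
Token 3: literal('X'). Output: "AVX"
Token 4: backref(off=1, len=5) (overlapping!). Copied 'XXXXX' from pos 2. Output: "AVXXXXXX"
Token 5: backref(off=5, len=3). Copied 'XXX' from pos 3. Output: "AVXXXXXXXXX"
Token 6: backref(off=7, len=3). Copied 'XXX' from pos 4. Output: "AVXXXXXXXXXXXX"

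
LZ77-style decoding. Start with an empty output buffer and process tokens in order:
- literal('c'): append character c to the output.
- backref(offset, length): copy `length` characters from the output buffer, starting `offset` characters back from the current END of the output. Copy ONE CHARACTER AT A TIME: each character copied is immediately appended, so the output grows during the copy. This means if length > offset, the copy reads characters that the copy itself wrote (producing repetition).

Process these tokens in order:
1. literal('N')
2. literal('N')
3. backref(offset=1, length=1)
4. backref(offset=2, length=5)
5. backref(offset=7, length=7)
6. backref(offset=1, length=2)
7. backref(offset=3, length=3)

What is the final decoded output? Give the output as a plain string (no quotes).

Token 1: literal('N'). Output: "N"
Token 2: literal('N'). Output: "NN"
Token 3: backref(off=1, len=1). Copied 'N' from pos 1. Output: "NNN"
Token 4: backref(off=2, len=5) (overlapping!). Copied 'NNNNN' from pos 1. Output: "NNNNNNNN"
Token 5: backref(off=7, len=7). Copied 'NNNNNNN' from pos 1. Output: "NNNNNNNNNNNNNNN"
Token 6: backref(off=1, len=2) (overlapping!). Copied 'NN' from pos 14. Output: "NNNNNNNNNNNNNNNNN"
Token 7: backref(off=3, len=3). Copied 'NNN' from pos 14. Output: "NNNNNNNNNNNNNNNNNNNN"

Answer: NNNNNNNNNNNNNNNNNNNN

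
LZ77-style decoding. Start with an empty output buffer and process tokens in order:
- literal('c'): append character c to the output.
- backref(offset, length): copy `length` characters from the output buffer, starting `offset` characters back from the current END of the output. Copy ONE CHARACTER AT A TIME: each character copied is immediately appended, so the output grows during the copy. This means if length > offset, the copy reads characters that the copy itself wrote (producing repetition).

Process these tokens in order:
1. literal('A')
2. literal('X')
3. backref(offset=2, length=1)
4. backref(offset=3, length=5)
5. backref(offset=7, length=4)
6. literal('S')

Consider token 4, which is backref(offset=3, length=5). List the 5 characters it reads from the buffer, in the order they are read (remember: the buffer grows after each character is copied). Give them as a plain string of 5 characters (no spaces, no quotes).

Answer: AXAAX

Derivation:
Token 1: literal('A'). Output: "A"
Token 2: literal('X'). Output: "AX"
Token 3: backref(off=2, len=1). Copied 'A' from pos 0. Output: "AXA"
Token 4: backref(off=3, len=5). Buffer before: "AXA" (len 3)
  byte 1: read out[0]='A', append. Buffer now: "AXAA"
  byte 2: read out[1]='X', append. Buffer now: "AXAAX"
  byte 3: read out[2]='A', append. Buffer now: "AXAAXA"
  byte 4: read out[3]='A', append. Buffer now: "AXAAXAA"
  byte 5: read out[4]='X', append. Buffer now: "AXAAXAAX"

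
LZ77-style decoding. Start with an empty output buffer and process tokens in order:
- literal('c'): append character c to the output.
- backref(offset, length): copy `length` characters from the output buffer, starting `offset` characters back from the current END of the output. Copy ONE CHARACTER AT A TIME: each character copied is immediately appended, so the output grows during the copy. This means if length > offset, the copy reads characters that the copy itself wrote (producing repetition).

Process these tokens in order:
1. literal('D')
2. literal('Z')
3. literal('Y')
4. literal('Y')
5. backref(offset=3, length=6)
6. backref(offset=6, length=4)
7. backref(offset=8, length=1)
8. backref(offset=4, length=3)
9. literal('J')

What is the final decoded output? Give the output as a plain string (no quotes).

Token 1: literal('D'). Output: "D"
Token 2: literal('Z'). Output: "DZ"
Token 3: literal('Y'). Output: "DZY"
Token 4: literal('Y'). Output: "DZYY"
Token 5: backref(off=3, len=6) (overlapping!). Copied 'ZYYZYY' from pos 1. Output: "DZYYZYYZYY"
Token 6: backref(off=6, len=4). Copied 'ZYYZ' from pos 4. Output: "DZYYZYYZYYZYYZ"
Token 7: backref(off=8, len=1). Copied 'Y' from pos 6. Output: "DZYYZYYZYYZYYZY"
Token 8: backref(off=4, len=3). Copied 'YYZ' from pos 11. Output: "DZYYZYYZYYZYYZYYYZ"
Token 9: literal('J'). Output: "DZYYZYYZYYZYYZYYYZJ"

Answer: DZYYZYYZYYZYYZYYYZJ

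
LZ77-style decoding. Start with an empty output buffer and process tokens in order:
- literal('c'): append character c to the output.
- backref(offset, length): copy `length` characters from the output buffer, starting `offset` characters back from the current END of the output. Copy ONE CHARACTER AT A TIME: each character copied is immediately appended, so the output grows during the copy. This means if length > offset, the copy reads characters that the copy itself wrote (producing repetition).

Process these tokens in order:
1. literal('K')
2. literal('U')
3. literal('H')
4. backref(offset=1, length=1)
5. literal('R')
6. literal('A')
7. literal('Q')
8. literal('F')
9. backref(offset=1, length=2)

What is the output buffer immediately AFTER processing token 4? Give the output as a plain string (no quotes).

Token 1: literal('K'). Output: "K"
Token 2: literal('U'). Output: "KU"
Token 3: literal('H'). Output: "KUH"
Token 4: backref(off=1, len=1). Copied 'H' from pos 2. Output: "KUHH"

Answer: KUHH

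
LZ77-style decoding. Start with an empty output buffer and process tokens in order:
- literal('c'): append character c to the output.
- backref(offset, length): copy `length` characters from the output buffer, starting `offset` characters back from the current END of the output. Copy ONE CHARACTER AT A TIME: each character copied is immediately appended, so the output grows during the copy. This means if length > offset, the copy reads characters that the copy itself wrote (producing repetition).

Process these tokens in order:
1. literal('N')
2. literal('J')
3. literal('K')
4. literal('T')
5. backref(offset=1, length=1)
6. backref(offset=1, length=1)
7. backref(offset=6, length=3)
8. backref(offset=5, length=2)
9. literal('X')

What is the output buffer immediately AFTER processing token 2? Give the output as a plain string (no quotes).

Token 1: literal('N'). Output: "N"
Token 2: literal('J'). Output: "NJ"

Answer: NJ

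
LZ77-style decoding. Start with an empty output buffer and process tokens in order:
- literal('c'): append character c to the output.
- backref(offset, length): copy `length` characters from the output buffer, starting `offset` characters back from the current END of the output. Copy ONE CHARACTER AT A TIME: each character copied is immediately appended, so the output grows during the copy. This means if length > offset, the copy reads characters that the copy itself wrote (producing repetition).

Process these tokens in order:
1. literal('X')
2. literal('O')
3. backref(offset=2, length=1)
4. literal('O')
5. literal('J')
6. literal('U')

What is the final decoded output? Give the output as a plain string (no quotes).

Answer: XOXOJU

Derivation:
Token 1: literal('X'). Output: "X"
Token 2: literal('O'). Output: "XO"
Token 3: backref(off=2, len=1). Copied 'X' from pos 0. Output: "XOX"
Token 4: literal('O'). Output: "XOXO"
Token 5: literal('J'). Output: "XOXOJ"
Token 6: literal('U'). Output: "XOXOJU"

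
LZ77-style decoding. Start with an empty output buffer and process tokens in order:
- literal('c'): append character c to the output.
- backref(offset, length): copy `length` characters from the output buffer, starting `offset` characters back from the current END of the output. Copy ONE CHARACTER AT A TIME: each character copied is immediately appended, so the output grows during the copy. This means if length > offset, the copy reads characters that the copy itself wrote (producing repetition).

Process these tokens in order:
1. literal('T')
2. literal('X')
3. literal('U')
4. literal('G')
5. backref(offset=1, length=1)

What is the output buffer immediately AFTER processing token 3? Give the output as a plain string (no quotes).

Answer: TXU

Derivation:
Token 1: literal('T'). Output: "T"
Token 2: literal('X'). Output: "TX"
Token 3: literal('U'). Output: "TXU"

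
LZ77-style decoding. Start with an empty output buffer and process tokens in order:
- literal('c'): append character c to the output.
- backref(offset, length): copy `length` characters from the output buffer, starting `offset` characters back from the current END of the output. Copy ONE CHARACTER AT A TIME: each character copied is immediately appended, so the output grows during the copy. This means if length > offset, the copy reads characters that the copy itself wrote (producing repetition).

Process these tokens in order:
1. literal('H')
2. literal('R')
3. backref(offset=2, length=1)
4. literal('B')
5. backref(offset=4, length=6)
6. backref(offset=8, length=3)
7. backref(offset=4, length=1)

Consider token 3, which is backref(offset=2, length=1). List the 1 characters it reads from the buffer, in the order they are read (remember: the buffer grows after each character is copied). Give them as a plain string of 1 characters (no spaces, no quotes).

Answer: H

Derivation:
Token 1: literal('H'). Output: "H"
Token 2: literal('R'). Output: "HR"
Token 3: backref(off=2, len=1). Buffer before: "HR" (len 2)
  byte 1: read out[0]='H', append. Buffer now: "HRH"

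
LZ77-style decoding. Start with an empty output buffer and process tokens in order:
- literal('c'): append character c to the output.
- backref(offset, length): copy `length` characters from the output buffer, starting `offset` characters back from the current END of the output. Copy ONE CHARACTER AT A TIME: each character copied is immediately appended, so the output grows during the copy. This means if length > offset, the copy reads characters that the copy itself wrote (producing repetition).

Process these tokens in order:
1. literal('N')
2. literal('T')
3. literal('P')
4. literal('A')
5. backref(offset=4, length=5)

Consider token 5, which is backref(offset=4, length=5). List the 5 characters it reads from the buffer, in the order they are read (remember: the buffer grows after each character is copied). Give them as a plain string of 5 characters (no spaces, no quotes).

Token 1: literal('N'). Output: "N"
Token 2: literal('T'). Output: "NT"
Token 3: literal('P'). Output: "NTP"
Token 4: literal('A'). Output: "NTPA"
Token 5: backref(off=4, len=5). Buffer before: "NTPA" (len 4)
  byte 1: read out[0]='N', append. Buffer now: "NTPAN"
  byte 2: read out[1]='T', append. Buffer now: "NTPANT"
  byte 3: read out[2]='P', append. Buffer now: "NTPANTP"
  byte 4: read out[3]='A', append. Buffer now: "NTPANTPA"
  byte 5: read out[4]='N', append. Buffer now: "NTPANTPAN"

Answer: NTPAN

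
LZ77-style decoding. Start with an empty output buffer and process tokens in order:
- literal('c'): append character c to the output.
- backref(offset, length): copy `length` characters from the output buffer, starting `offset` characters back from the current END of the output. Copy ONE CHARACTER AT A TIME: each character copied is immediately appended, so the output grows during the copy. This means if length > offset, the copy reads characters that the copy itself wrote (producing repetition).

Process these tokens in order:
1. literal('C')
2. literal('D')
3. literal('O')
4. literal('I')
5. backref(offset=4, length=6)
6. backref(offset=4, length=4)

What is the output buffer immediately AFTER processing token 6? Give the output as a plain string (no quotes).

Answer: CDOICDOICDOICD

Derivation:
Token 1: literal('C'). Output: "C"
Token 2: literal('D'). Output: "CD"
Token 3: literal('O'). Output: "CDO"
Token 4: literal('I'). Output: "CDOI"
Token 5: backref(off=4, len=6) (overlapping!). Copied 'CDOICD' from pos 0. Output: "CDOICDOICD"
Token 6: backref(off=4, len=4). Copied 'OICD' from pos 6. Output: "CDOICDOICDOICD"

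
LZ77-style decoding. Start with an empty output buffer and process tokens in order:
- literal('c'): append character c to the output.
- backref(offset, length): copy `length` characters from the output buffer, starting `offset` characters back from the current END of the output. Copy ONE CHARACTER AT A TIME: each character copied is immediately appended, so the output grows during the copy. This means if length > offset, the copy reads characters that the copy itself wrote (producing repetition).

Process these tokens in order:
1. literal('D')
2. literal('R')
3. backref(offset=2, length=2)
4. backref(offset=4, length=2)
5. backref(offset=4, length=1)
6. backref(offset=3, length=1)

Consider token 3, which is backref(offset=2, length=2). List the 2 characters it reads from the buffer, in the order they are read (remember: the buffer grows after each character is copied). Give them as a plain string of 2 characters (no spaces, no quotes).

Answer: DR

Derivation:
Token 1: literal('D'). Output: "D"
Token 2: literal('R'). Output: "DR"
Token 3: backref(off=2, len=2). Buffer before: "DR" (len 2)
  byte 1: read out[0]='D', append. Buffer now: "DRD"
  byte 2: read out[1]='R', append. Buffer now: "DRDR"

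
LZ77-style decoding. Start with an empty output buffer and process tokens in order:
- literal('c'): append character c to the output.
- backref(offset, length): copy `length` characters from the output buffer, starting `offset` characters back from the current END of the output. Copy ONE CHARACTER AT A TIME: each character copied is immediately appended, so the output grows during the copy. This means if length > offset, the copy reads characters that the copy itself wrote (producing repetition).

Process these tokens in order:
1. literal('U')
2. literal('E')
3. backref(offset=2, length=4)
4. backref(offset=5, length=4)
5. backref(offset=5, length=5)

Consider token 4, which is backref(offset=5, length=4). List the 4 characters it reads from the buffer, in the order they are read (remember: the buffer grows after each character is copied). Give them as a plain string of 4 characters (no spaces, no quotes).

Token 1: literal('U'). Output: "U"
Token 2: literal('E'). Output: "UE"
Token 3: backref(off=2, len=4) (overlapping!). Copied 'UEUE' from pos 0. Output: "UEUEUE"
Token 4: backref(off=5, len=4). Buffer before: "UEUEUE" (len 6)
  byte 1: read out[1]='E', append. Buffer now: "UEUEUEE"
  byte 2: read out[2]='U', append. Buffer now: "UEUEUEEU"
  byte 3: read out[3]='E', append. Buffer now: "UEUEUEEUE"
  byte 4: read out[4]='U', append. Buffer now: "UEUEUEEUEU"

Answer: EUEU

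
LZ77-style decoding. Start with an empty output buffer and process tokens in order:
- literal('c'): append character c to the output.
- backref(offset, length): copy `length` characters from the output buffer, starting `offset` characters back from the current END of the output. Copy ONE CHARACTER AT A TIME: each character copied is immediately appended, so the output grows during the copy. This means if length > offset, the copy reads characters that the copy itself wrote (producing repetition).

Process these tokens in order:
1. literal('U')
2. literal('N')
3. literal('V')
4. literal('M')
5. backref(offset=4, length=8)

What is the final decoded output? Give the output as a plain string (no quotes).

Answer: UNVMUNVMUNVM

Derivation:
Token 1: literal('U'). Output: "U"
Token 2: literal('N'). Output: "UN"
Token 3: literal('V'). Output: "UNV"
Token 4: literal('M'). Output: "UNVM"
Token 5: backref(off=4, len=8) (overlapping!). Copied 'UNVMUNVM' from pos 0. Output: "UNVMUNVMUNVM"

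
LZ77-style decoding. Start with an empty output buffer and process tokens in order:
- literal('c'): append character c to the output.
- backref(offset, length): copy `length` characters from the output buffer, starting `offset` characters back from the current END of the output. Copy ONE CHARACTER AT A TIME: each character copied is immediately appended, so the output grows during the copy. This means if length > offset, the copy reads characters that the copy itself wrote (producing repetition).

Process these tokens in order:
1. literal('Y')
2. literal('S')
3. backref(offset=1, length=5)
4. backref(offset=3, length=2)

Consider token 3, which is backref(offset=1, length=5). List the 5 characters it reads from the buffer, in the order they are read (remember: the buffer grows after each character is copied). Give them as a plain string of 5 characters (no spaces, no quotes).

Token 1: literal('Y'). Output: "Y"
Token 2: literal('S'). Output: "YS"
Token 3: backref(off=1, len=5). Buffer before: "YS" (len 2)
  byte 1: read out[1]='S', append. Buffer now: "YSS"
  byte 2: read out[2]='S', append. Buffer now: "YSSS"
  byte 3: read out[3]='S', append. Buffer now: "YSSSS"
  byte 4: read out[4]='S', append. Buffer now: "YSSSSS"
  byte 5: read out[5]='S', append. Buffer now: "YSSSSSS"

Answer: SSSSS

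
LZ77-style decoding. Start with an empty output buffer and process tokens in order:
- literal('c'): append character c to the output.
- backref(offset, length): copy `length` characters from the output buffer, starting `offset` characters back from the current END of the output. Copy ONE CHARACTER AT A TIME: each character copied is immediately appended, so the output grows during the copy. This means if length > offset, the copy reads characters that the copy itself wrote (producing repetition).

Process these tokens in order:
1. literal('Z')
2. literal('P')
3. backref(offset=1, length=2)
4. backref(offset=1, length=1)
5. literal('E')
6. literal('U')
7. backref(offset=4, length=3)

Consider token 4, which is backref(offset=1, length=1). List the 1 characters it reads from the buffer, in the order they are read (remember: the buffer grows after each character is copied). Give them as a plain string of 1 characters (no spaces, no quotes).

Token 1: literal('Z'). Output: "Z"
Token 2: literal('P'). Output: "ZP"
Token 3: backref(off=1, len=2) (overlapping!). Copied 'PP' from pos 1. Output: "ZPPP"
Token 4: backref(off=1, len=1). Buffer before: "ZPPP" (len 4)
  byte 1: read out[3]='P', append. Buffer now: "ZPPPP"

Answer: P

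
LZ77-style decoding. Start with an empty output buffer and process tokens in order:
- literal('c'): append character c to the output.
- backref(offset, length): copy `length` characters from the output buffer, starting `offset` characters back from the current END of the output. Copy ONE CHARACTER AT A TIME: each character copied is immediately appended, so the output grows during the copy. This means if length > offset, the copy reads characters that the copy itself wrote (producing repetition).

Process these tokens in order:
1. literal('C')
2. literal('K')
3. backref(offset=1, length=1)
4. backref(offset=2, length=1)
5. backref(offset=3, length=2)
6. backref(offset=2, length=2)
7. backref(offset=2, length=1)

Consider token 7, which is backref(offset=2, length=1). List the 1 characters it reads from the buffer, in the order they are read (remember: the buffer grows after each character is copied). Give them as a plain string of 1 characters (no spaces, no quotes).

Answer: K

Derivation:
Token 1: literal('C'). Output: "C"
Token 2: literal('K'). Output: "CK"
Token 3: backref(off=1, len=1). Copied 'K' from pos 1. Output: "CKK"
Token 4: backref(off=2, len=1). Copied 'K' from pos 1. Output: "CKKK"
Token 5: backref(off=3, len=2). Copied 'KK' from pos 1. Output: "CKKKKK"
Token 6: backref(off=2, len=2). Copied 'KK' from pos 4. Output: "CKKKKKKK"
Token 7: backref(off=2, len=1). Buffer before: "CKKKKKKK" (len 8)
  byte 1: read out[6]='K', append. Buffer now: "CKKKKKKKK"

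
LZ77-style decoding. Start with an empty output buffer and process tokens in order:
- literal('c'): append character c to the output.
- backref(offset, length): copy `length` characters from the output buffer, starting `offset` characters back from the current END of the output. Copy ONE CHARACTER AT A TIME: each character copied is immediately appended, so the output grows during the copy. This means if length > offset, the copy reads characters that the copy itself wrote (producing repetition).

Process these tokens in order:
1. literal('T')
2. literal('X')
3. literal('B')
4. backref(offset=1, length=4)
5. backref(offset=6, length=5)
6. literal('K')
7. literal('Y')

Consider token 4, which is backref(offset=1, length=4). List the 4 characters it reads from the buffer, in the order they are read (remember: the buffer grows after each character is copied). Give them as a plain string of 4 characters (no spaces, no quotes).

Answer: BBBB

Derivation:
Token 1: literal('T'). Output: "T"
Token 2: literal('X'). Output: "TX"
Token 3: literal('B'). Output: "TXB"
Token 4: backref(off=1, len=4). Buffer before: "TXB" (len 3)
  byte 1: read out[2]='B', append. Buffer now: "TXBB"
  byte 2: read out[3]='B', append. Buffer now: "TXBBB"
  byte 3: read out[4]='B', append. Buffer now: "TXBBBB"
  byte 4: read out[5]='B', append. Buffer now: "TXBBBBB"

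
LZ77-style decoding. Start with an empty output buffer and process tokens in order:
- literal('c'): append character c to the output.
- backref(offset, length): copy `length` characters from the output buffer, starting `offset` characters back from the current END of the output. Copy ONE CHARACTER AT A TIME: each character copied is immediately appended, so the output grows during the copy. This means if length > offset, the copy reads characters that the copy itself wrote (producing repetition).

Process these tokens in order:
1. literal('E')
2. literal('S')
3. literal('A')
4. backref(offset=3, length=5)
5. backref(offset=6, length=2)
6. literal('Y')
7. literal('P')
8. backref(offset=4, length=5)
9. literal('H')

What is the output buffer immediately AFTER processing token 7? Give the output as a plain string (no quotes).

Answer: ESAESAESAEYP

Derivation:
Token 1: literal('E'). Output: "E"
Token 2: literal('S'). Output: "ES"
Token 3: literal('A'). Output: "ESA"
Token 4: backref(off=3, len=5) (overlapping!). Copied 'ESAES' from pos 0. Output: "ESAESAES"
Token 5: backref(off=6, len=2). Copied 'AE' from pos 2. Output: "ESAESAESAE"
Token 6: literal('Y'). Output: "ESAESAESAEY"
Token 7: literal('P'). Output: "ESAESAESAEYP"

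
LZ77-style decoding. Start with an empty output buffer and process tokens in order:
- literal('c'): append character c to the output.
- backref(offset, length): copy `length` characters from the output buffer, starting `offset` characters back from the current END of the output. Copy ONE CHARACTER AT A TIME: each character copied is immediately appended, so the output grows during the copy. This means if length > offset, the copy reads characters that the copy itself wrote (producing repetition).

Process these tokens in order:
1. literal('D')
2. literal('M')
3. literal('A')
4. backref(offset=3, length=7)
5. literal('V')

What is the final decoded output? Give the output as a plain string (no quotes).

Token 1: literal('D'). Output: "D"
Token 2: literal('M'). Output: "DM"
Token 3: literal('A'). Output: "DMA"
Token 4: backref(off=3, len=7) (overlapping!). Copied 'DMADMAD' from pos 0. Output: "DMADMADMAD"
Token 5: literal('V'). Output: "DMADMADMADV"

Answer: DMADMADMADV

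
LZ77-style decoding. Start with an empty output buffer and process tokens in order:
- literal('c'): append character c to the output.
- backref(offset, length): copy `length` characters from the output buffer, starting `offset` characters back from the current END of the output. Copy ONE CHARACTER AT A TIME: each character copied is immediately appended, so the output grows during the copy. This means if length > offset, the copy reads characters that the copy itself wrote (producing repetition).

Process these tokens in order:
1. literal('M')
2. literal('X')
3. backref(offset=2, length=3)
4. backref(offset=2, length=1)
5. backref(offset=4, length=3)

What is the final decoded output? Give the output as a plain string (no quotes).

Token 1: literal('M'). Output: "M"
Token 2: literal('X'). Output: "MX"
Token 3: backref(off=2, len=3) (overlapping!). Copied 'MXM' from pos 0. Output: "MXMXM"
Token 4: backref(off=2, len=1). Copied 'X' from pos 3. Output: "MXMXMX"
Token 5: backref(off=4, len=3). Copied 'MXM' from pos 2. Output: "MXMXMXMXM"

Answer: MXMXMXMXM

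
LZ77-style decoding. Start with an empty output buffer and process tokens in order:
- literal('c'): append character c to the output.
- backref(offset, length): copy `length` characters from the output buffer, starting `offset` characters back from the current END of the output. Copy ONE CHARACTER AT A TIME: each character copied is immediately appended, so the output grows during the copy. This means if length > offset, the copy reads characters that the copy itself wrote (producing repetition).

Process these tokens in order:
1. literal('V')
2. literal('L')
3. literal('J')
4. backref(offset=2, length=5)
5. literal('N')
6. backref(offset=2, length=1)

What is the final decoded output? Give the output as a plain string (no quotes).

Token 1: literal('V'). Output: "V"
Token 2: literal('L'). Output: "VL"
Token 3: literal('J'). Output: "VLJ"
Token 4: backref(off=2, len=5) (overlapping!). Copied 'LJLJL' from pos 1. Output: "VLJLJLJL"
Token 5: literal('N'). Output: "VLJLJLJLN"
Token 6: backref(off=2, len=1). Copied 'L' from pos 7. Output: "VLJLJLJLNL"

Answer: VLJLJLJLNL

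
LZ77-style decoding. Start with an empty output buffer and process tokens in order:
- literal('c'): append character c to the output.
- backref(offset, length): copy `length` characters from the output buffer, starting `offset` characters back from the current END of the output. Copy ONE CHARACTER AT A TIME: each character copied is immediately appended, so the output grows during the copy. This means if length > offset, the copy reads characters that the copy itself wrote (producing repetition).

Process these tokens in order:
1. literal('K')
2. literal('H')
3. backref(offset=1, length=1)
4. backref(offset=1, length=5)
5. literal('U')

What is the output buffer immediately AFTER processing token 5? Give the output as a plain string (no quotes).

Answer: KHHHHHHHU

Derivation:
Token 1: literal('K'). Output: "K"
Token 2: literal('H'). Output: "KH"
Token 3: backref(off=1, len=1). Copied 'H' from pos 1. Output: "KHH"
Token 4: backref(off=1, len=5) (overlapping!). Copied 'HHHHH' from pos 2. Output: "KHHHHHHH"
Token 5: literal('U'). Output: "KHHHHHHHU"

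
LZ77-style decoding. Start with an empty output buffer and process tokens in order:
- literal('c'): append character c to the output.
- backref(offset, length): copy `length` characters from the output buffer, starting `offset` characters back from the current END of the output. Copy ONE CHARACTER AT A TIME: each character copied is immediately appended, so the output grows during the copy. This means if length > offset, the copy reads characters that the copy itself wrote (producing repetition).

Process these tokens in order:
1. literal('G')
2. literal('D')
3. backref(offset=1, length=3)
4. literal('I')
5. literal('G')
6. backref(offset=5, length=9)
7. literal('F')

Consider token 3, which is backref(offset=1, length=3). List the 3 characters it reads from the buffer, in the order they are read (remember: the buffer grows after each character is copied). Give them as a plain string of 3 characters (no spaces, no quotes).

Token 1: literal('G'). Output: "G"
Token 2: literal('D'). Output: "GD"
Token 3: backref(off=1, len=3). Buffer before: "GD" (len 2)
  byte 1: read out[1]='D', append. Buffer now: "GDD"
  byte 2: read out[2]='D', append. Buffer now: "GDDD"
  byte 3: read out[3]='D', append. Buffer now: "GDDDD"

Answer: DDD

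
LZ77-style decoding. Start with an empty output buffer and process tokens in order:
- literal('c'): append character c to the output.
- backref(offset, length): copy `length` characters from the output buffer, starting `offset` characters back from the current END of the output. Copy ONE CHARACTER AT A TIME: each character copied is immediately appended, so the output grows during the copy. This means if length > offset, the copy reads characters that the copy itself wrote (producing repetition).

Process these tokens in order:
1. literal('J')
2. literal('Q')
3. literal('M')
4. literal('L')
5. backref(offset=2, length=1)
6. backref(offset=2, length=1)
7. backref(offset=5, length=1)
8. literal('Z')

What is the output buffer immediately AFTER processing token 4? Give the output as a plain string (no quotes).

Token 1: literal('J'). Output: "J"
Token 2: literal('Q'). Output: "JQ"
Token 3: literal('M'). Output: "JQM"
Token 4: literal('L'). Output: "JQML"

Answer: JQML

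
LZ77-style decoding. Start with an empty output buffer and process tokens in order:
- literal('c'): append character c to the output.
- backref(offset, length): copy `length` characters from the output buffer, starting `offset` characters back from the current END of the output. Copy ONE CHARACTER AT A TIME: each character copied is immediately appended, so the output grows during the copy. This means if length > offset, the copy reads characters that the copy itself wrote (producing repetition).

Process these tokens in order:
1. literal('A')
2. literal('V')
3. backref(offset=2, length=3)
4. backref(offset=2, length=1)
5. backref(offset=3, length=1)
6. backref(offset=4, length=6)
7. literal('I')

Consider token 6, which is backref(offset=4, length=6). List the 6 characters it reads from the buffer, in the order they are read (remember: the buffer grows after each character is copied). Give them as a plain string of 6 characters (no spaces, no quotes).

Answer: VAVVVA

Derivation:
Token 1: literal('A'). Output: "A"
Token 2: literal('V'). Output: "AV"
Token 3: backref(off=2, len=3) (overlapping!). Copied 'AVA' from pos 0. Output: "AVAVA"
Token 4: backref(off=2, len=1). Copied 'V' from pos 3. Output: "AVAVAV"
Token 5: backref(off=3, len=1). Copied 'V' from pos 3. Output: "AVAVAVV"
Token 6: backref(off=4, len=6). Buffer before: "AVAVAVV" (len 7)
  byte 1: read out[3]='V', append. Buffer now: "AVAVAVVV"
  byte 2: read out[4]='A', append. Buffer now: "AVAVAVVVA"
  byte 3: read out[5]='V', append. Buffer now: "AVAVAVVVAV"
  byte 4: read out[6]='V', append. Buffer now: "AVAVAVVVAVV"
  byte 5: read out[7]='V', append. Buffer now: "AVAVAVVVAVVV"
  byte 6: read out[8]='A', append. Buffer now: "AVAVAVVVAVVVA"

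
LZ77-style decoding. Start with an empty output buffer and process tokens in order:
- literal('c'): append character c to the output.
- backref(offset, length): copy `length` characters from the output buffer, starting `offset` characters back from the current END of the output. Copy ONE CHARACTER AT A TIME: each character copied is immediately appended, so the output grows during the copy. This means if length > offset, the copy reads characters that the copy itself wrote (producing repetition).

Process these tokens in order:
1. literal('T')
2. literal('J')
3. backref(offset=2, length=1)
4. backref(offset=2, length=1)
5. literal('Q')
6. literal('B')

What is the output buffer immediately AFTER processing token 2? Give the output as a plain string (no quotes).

Answer: TJ

Derivation:
Token 1: literal('T'). Output: "T"
Token 2: literal('J'). Output: "TJ"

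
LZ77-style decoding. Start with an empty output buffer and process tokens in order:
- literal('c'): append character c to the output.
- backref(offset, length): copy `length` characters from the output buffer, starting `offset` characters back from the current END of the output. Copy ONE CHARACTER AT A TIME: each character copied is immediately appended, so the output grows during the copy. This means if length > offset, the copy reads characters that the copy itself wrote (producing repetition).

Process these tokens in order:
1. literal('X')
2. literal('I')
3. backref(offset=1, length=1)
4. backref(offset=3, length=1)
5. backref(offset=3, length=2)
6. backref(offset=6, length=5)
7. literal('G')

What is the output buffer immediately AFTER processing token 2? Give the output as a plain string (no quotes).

Token 1: literal('X'). Output: "X"
Token 2: literal('I'). Output: "XI"

Answer: XI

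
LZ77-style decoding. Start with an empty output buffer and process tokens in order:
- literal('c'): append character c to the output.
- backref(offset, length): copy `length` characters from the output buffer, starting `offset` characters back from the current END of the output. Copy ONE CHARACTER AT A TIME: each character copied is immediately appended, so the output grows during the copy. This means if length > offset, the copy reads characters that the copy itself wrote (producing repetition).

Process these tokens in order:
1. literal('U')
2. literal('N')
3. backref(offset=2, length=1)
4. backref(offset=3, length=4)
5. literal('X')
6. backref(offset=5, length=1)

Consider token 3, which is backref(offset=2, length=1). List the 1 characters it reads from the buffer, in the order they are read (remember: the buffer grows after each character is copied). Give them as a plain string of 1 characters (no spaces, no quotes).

Answer: U

Derivation:
Token 1: literal('U'). Output: "U"
Token 2: literal('N'). Output: "UN"
Token 3: backref(off=2, len=1). Buffer before: "UN" (len 2)
  byte 1: read out[0]='U', append. Buffer now: "UNU"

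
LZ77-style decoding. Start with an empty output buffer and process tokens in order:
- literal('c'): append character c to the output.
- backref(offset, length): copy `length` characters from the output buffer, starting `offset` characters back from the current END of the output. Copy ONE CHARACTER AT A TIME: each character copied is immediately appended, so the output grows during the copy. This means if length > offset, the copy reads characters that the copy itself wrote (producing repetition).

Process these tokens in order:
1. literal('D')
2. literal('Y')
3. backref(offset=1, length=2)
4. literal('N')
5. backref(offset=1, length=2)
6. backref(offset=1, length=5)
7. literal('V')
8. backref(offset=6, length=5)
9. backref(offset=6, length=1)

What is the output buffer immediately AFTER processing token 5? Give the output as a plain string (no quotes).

Token 1: literal('D'). Output: "D"
Token 2: literal('Y'). Output: "DY"
Token 3: backref(off=1, len=2) (overlapping!). Copied 'YY' from pos 1. Output: "DYYY"
Token 4: literal('N'). Output: "DYYYN"
Token 5: backref(off=1, len=2) (overlapping!). Copied 'NN' from pos 4. Output: "DYYYNNN"

Answer: DYYYNNN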